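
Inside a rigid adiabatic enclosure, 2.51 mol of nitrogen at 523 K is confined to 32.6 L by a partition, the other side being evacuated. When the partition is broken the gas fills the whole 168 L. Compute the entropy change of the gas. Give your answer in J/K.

For an ideal gas in free expansion Q = 0 and W = 0, so T is unchanged.
Entropy is a state function; using a reversible isothermal path, ΔS_gas = nR ln(V₂/V₁) = 2.51 × 8.314 × ln(168/32.6) = 34.2 J/K.

ΔS_gas = 34.2 J/K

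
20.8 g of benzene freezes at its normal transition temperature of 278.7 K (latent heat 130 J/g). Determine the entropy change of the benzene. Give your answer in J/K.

Heat released by the substance: Q = −mL = −20.8 × 130 = −2704 J.
At constant T, ΔS = Q_rev/T = −2704 / 278.7 = -9.7 J/K.

ΔS = -9.7 J/K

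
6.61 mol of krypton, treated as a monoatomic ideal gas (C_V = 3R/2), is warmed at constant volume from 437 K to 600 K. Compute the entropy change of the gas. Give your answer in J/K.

At constant volume, ΔS = nC_V ln(T₂/T₁) with C_V = 3R/2 = 12.47 J mol⁻¹ K⁻¹.
ΔS = 6.61 × 12.47 × ln(600/437) = 26.1 J/K.

ΔS = 26.1 J/K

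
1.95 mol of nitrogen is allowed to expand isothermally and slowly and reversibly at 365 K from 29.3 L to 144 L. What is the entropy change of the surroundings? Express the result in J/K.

For an isothermal ideal gas ΔS_gas = nR ln(V₂/V₁) = 1.95 × 8.314 × ln(144/29.3) = 25.8 J/K.
The process is reversible, so ΔS_surr = −ΔS_gas = -25.8 J/K and ΔS_universe = 0.

ΔS_surr = -25.8 J/K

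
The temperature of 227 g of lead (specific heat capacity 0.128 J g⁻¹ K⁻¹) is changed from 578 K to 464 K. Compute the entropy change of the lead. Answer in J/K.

ΔS = -6.38 J/K

ΔS = ∫dQ_rev/T = m c ln(T₂/T₁) = 227 × 0.128 × ln(464/578) = -6.38 J/K.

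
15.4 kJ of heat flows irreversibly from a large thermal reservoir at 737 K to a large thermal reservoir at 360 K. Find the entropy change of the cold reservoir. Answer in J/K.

The cold reservoir gains heat Q, so ΔS_cold = +Q/T_C = 15400/360 = 42.8 J/K.

ΔS_cold = 42.8 J/K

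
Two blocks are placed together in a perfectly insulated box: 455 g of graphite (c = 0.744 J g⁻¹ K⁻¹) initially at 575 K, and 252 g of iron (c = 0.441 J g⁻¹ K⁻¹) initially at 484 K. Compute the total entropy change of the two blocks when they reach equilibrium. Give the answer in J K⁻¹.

ΔS_total = 1.21 J/K

Energy balance: T_f = (m₁c₁T₁ + m₂c₂T₂)/(m₁c₁ + m₂c₂) = 552.51 K.
ΔS₁ = m₁c₁ ln(T_f/T₁) = 338.52 × ln(552.51/575) = -13.507 J/K.
ΔS₂ = m₂c₂ ln(T_f/T₂) = 111.132 × ln(552.51/484) = 14.712 J/K.
ΔS_total = -13.507 + 14.712 = 1.21 J/K.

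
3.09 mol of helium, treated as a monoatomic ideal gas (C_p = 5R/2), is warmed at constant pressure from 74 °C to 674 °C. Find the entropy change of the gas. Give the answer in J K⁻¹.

ΔS = 64.5 J/K

In kelvin: T₁ = 347.15 K, T₂ = 947.15 K. At constant pressure, ΔS = nC_p ln(T₂/T₁) with C_p = 5R/2 = 20.79 J mol⁻¹ K⁻¹.
ΔS = 3.09 × 20.79 × ln(947.15/347.15) = 64.5 J/K.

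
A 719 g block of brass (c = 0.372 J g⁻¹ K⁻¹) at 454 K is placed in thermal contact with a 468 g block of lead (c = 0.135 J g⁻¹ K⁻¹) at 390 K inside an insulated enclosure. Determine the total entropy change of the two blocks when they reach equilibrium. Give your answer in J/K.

ΔS_total = 0.572 J/K

Energy balance: T_f = (m₁c₁T₁ + m₂c₂T₂)/(m₁c₁ + m₂c₂) = 441.77 K.
ΔS₁ = m₁c₁ ln(T_f/T₁) = 267.468 × ln(441.77/454) = -7.303 J/K.
ΔS₂ = m₂c₂ ln(T_f/T₂) = 63.18 × ln(441.77/390) = 7.875 J/K.
ΔS_total = -7.303 + 7.875 = 0.572 J/K.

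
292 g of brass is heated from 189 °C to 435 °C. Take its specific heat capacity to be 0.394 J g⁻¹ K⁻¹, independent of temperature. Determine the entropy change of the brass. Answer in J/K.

ΔS = 49.1 J/K

In kelvin: T₁ = 462.15 K, T₂ = 708.15 K. ΔS = ∫dQ_rev/T = m c ln(T₂/T₁) = 292 × 0.394 × ln(708.15/462.15) = 49.1 J/K.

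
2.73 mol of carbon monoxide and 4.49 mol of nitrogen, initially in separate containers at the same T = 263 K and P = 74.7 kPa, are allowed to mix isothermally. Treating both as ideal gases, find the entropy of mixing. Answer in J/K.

Mole fractions: x_A = 2.73/7.22 = 0.378, x_B = 0.622.
ΔS_mix = −R(n_A ln x_A + n_B ln x_B) = −8.314 × (2.73 ln 0.378 + 4.49 ln 0.622) = 39.8 J/K.

ΔS_mix = 39.8 J/K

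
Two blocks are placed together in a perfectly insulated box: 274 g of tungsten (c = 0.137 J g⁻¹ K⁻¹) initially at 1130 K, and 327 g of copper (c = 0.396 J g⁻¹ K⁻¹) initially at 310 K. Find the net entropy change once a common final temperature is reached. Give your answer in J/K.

ΔS_total = 29.4 J/K

Energy balance: T_f = (m₁c₁T₁ + m₂c₂T₂)/(m₁c₁ + m₂c₂) = 494.29 K.
ΔS₁ = m₁c₁ ln(T_f/T₁) = 37.538 × ln(494.29/1130) = -31.04 J/K.
ΔS₂ = m₂c₂ ln(T_f/T₂) = 129.492 × ln(494.29/310) = 60.41 J/K.
ΔS_total = -31.04 + 60.41 = 29.4 J/K.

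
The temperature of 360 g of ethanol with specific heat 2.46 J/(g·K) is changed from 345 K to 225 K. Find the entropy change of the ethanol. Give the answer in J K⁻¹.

ΔS = -379 J/K

ΔS = ∫dQ_rev/T = m c ln(T₂/T₁) = 360 × 2.46 × ln(225/345) = -379 J/K.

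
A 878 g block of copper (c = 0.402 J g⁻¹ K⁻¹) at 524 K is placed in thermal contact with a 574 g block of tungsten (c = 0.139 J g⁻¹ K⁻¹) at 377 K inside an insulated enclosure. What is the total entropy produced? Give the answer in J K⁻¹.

ΔS_total = 3.29 J/K

Energy balance: T_f = (m₁c₁T₁ + m₂c₂T₂)/(m₁c₁ + m₂c₂) = 496.9 K.
ΔS₁ = m₁c₁ ln(T_f/T₁) = 352.956 × ln(496.9/524) = -18.745 J/K.
ΔS₂ = m₂c₂ ln(T_f/T₂) = 79.786 × ln(496.9/377) = 22.032 J/K.
ΔS_total = -18.745 + 22.032 = 3.29 J/K.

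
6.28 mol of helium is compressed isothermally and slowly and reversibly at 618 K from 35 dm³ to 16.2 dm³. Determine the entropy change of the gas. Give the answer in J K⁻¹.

ΔS_gas = -40.2 J/K

For an isothermal ideal gas ΔS_gas = nR ln(V₂/V₁) = 6.28 × 8.314 × ln(16.2/35) = -40.2 J/K.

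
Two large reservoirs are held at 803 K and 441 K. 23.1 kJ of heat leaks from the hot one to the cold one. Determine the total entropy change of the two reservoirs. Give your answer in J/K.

ΔS_total = 23.6 J/K

ΔS_hot = −Q/T_H = −23100/803 = -28.77 J/K and ΔS_cold = +Q/T_C = 23100/441 = 52.38 J/K.
ΔS_total = -28.77 + 52.38 = 23.6 J/K, positive as the second law requires.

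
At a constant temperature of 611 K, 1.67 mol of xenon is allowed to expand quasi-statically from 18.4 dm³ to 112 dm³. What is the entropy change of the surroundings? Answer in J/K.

For an isothermal ideal gas ΔS_gas = nR ln(V₂/V₁) = 1.67 × 8.314 × ln(112/18.4) = 25.1 J/K.
The process is reversible, so ΔS_surr = −ΔS_gas = -25.1 J/K and ΔS_universe = 0.

ΔS_surr = -25.1 J/K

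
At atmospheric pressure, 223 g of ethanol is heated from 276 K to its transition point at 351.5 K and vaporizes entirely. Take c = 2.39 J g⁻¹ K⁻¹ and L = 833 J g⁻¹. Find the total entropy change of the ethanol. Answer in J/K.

Warming step: ΔS₁ = m c ln(T_tr/T_i) = 223 × 2.39 × ln(351.5/276) = 128.9 J/K.
Phase change: ΔS₂ = +mL/T_tr = 223 × 833 / 351.5 = 528.5 J/K.
ΔS_total = (128.9) + (528.5) = 657 J/K.

ΔS = 657 J/K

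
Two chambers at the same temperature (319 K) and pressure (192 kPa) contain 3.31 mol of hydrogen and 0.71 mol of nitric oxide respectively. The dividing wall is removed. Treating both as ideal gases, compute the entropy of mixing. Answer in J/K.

Mole fractions: x_A = 3.31/4.02 = 0.823, x_B = 0.177.
ΔS_mix = −R(n_A ln x_A + n_B ln x_B) = −8.314 × (3.31 ln 0.823 + 0.71 ln 0.177) = 15.6 J/K.

ΔS_mix = 15.6 J/K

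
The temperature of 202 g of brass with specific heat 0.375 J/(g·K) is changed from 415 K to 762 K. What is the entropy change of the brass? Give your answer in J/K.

ΔS = 46 J/K

ΔS = ∫dQ_rev/T = m c ln(T₂/T₁) = 202 × 0.375 × ln(762/415) = 46 J/K.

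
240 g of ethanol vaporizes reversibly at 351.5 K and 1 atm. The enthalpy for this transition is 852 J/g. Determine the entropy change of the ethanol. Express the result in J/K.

Heat absorbed by the substance: Q = mL = 240 × 852 = 204480 J.
At constant T, ΔS = Q_rev/T = 204480 / 351.5 = 582 J/K.

ΔS = 582 J/K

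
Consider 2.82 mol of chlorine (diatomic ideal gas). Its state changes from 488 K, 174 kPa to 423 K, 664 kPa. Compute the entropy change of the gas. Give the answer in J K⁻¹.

ΔS = -43.1 J/K

ΔS = nC_p ln(T₂/T₁) − nR ln(P₂/P₁), with C_p = 7R/2 = 29.1 J mol⁻¹ K⁻¹ for a diatomic ideal gas.
ΔS = 2.82 × [29.1 × ln(423/488) − 8.314 × ln(664/174)] = -43.1 J/K.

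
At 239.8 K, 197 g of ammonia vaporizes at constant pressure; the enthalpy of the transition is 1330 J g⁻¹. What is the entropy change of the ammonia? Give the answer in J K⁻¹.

Heat absorbed by the substance: Q = mL = 197 × 1330 = 262010 J.
At constant T, ΔS = Q_rev/T = 262010 / 239.8 = 1090 J/K.

ΔS = 1090 J/K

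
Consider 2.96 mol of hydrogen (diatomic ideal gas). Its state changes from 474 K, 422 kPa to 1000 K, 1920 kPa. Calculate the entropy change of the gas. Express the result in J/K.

ΔS = 27 J/K

ΔS = nC_p ln(T₂/T₁) − nR ln(P₂/P₁), with C_p = 7R/2 = 29.1 J mol⁻¹ K⁻¹ for a diatomic ideal gas.
ΔS = 2.96 × [29.1 × ln(1000/474) − 8.314 × ln(1920/422)] = 27 J/K.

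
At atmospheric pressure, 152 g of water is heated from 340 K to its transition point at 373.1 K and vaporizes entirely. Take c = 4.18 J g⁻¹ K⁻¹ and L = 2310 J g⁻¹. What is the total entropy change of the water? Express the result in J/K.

Warming step: ΔS₁ = m c ln(T_tr/T_i) = 152 × 4.18 × ln(373.1/340) = 59.03 J/K.
Phase change: ΔS₂ = +mL/T_tr = 152 × 2310 / 373.1 = 941.1 J/K.
ΔS_total = (59.03) + (941.1) = 1000 J/K.

ΔS = 1000 J/K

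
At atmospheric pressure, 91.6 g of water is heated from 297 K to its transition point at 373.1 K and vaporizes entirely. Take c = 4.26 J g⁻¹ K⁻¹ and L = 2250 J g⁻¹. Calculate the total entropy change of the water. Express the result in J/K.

ΔS = 641 J/K

Warming step: ΔS₁ = m c ln(T_tr/T_i) = 91.6 × 4.26 × ln(373.1/297) = 89.01 J/K.
Phase change: ΔS₂ = +mL/T_tr = 91.6 × 2250 / 373.1 = 552.4 J/K.
ΔS_total = (89.01) + (552.4) = 641 J/K.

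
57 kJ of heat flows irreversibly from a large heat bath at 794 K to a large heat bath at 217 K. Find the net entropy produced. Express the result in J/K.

ΔS_total = 191 J/K

ΔS_hot = −Q/T_H = −57000/794 = -71.79 J/K and ΔS_cold = +Q/T_C = 57000/217 = 262.7 J/K.
ΔS_total = -71.79 + 262.7 = 191 J/K, positive as the second law requires.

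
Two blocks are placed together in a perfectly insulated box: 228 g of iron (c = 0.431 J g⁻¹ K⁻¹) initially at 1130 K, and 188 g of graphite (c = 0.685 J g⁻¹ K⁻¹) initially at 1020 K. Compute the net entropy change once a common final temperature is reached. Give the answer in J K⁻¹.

Energy balance: T_f = (m₁c₁T₁ + m₂c₂T₂)/(m₁c₁ + m₂c₂) = 1067.6 K.
ΔS₁ = m₁c₁ ln(T_f/T₁) = 98.268 × ln(1067.6/1130) = -5.581 J/K.
ΔS₂ = m₂c₂ ln(T_f/T₂) = 128.78 × ln(1067.6/1020) = 5.875 J/K.
ΔS_total = -5.581 + 5.875 = 0.294 J/K.

ΔS_total = 0.294 J/K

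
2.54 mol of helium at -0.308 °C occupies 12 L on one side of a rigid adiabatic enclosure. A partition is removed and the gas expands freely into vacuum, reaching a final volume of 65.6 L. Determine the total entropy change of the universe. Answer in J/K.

For an ideal gas in free expansion Q = 0 and W = 0, so T is unchanged.
Entropy is a state function; using a reversible isothermal path, ΔS_gas = nR ln(V₂/V₁) = 2.54 × 8.314 × ln(65.6/12) = 35.9 J/K.
The insulated surroundings exchange no heat, so ΔS_surr = 0 and ΔS_universe = ΔS_gas.

ΔS_universe = 35.9 J/K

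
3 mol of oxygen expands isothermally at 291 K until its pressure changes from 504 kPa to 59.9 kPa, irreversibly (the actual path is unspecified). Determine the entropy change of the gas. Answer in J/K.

Entropy is a state function, so ΔS_gas depends only on the end states.
For an isothermal ideal gas ΔS_gas = nR ln(P₁/P₂) = 3 × 8.314 × ln(504/59.9) = 53.1 J/K.

ΔS_gas = 53.1 J/K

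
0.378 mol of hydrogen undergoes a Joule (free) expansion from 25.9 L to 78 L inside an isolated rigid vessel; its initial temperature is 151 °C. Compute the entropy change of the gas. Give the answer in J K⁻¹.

ΔS_gas = 3.46 J/K

For an ideal gas in free expansion Q = 0 and W = 0, so T is unchanged.
Entropy is a state function; using a reversible isothermal path, ΔS_gas = nR ln(V₂/V₁) = 0.378 × 8.314 × ln(78/25.9) = 3.46 J/K.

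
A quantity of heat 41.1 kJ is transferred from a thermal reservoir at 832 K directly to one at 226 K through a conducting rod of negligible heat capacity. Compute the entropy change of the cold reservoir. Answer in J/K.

The cold reservoir gains heat Q, so ΔS_cold = +Q/T_C = 41100/226 = 182 J/K.

ΔS_cold = 182 J/K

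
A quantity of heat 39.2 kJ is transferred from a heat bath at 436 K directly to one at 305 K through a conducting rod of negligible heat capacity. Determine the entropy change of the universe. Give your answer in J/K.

ΔS_hot = −Q/T_H = −39200/436 = -89.91 J/K and ΔS_cold = +Q/T_C = 39200/305 = 128.5 J/K.
ΔS_total = -89.91 + 128.5 = 38.6 J/K, positive as the second law requires.

ΔS_total = 38.6 J/K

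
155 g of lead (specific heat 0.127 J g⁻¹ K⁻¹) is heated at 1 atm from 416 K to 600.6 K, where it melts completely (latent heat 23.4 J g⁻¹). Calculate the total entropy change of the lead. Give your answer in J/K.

ΔS = 13.3 J/K

Warming step: ΔS₁ = m c ln(T_tr/T_i) = 155 × 0.127 × ln(600.6/416) = 7.229 J/K.
Phase change: ΔS₂ = +mL/T_tr = 155 × 23.4 / 600.6 = 6.039 J/K.
ΔS_total = (7.229) + (6.039) = 13.3 J/K.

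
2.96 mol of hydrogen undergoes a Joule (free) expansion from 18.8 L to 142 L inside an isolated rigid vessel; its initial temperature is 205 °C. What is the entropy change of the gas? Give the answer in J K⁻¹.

For an ideal gas in free expansion Q = 0 and W = 0, so T is unchanged.
Entropy is a state function; using a reversible isothermal path, ΔS_gas = nR ln(V₂/V₁) = 2.96 × 8.314 × ln(142/18.8) = 49.8 J/K.

ΔS_gas = 49.8 J/K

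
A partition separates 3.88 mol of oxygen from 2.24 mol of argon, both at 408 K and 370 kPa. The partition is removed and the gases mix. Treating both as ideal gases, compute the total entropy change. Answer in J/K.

ΔS_mix = 33.4 J/K

Mole fractions: x_A = 3.88/6.12 = 0.634, x_B = 0.366.
ΔS_mix = −R(n_A ln x_A + n_B ln x_B) = −8.314 × (3.88 ln 0.634 + 2.24 ln 0.366) = 33.4 J/K.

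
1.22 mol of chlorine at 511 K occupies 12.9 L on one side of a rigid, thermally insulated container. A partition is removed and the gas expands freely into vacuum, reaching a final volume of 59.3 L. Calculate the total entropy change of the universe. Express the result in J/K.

For an ideal gas in free expansion Q = 0 and W = 0, so T is unchanged.
Entropy is a state function; using a reversible isothermal path, ΔS_gas = nR ln(V₂/V₁) = 1.22 × 8.314 × ln(59.3/12.9) = 15.5 J/K.
The insulated surroundings exchange no heat, so ΔS_surr = 0 and ΔS_universe = ΔS_gas.

ΔS_universe = 15.5 J/K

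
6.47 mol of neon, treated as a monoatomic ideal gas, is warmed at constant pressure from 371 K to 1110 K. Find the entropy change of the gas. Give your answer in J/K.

At constant pressure, ΔS = nC_p ln(T₂/T₁) with C_p = 5R/2 = 20.79 J mol⁻¹ K⁻¹.
ΔS = 6.47 × 20.79 × ln(1110/371) = 147 J/K.

ΔS = 147 J/K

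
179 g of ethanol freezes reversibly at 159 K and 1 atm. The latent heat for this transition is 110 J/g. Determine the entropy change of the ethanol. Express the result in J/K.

Heat released by the substance: Q = −mL = −179 × 110 = −19690 J.
At constant T, ΔS = Q_rev/T = −19690 / 159 = -124 J/K.

ΔS = -124 J/K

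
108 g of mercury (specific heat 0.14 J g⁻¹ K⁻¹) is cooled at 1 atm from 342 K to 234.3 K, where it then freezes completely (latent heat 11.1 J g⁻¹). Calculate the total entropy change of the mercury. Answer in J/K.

Cooling step: ΔS₁ = m c ln(T_tr/T_i) = 108 × 0.14 × ln(234.3/342) = -5.719 J/K.
Phase change: ΔS₂ = −mL/T_tr = −108 × 11.1 / 234.3 = -5.117 J/K.
ΔS_total = (-5.719) + (-5.117) = -10.8 J/K.

ΔS = -10.8 J/K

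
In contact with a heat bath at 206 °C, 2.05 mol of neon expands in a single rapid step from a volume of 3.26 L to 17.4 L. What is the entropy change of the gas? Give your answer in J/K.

Entropy is a state function, so ΔS_gas depends only on the end states.
For an isothermal ideal gas ΔS_gas = nR ln(V₂/V₁) = 2.05 × 8.314 × ln(17.4/3.26) = 28.5 J/K.

ΔS_gas = 28.5 J/K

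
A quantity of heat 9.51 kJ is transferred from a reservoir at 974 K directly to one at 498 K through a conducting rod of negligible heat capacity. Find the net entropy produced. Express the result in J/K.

ΔS_hot = −Q/T_H = −9510/974 = -9.7639 J/K and ΔS_cold = +Q/T_C = 9510/498 = 19.096 J/K.
ΔS_total = -9.7639 + 19.096 = 9.33 J/K, positive as the second law requires.

ΔS_total = 9.33 J/K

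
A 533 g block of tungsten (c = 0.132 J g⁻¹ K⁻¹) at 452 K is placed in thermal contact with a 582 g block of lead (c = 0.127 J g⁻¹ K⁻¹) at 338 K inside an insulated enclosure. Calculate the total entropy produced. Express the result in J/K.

Energy balance: T_f = (m₁c₁T₁ + m₂c₂T₂)/(m₁c₁ + m₂c₂) = 393.59 K.
ΔS₁ = m₁c₁ ln(T_f/T₁) = 70.356 × ln(393.59/452) = -9.7346 J/K.
ΔS₂ = m₂c₂ ln(T_f/T₂) = 73.914 × ln(393.59/338) = 11.255 J/K.
ΔS_total = -9.7346 + 11.255 = 1.52 J/K.

ΔS_total = 1.52 J/K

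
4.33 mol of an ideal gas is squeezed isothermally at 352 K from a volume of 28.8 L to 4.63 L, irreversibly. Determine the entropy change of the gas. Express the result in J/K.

ΔS_gas = -65.8 J/K

Entropy is a state function, so ΔS_gas depends only on the end states.
For an isothermal ideal gas ΔS_gas = nR ln(V₂/V₁) = 4.33 × 8.314 × ln(4.63/28.8) = -65.8 J/K.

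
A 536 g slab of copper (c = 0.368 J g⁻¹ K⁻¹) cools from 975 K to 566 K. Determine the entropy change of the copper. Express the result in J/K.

ΔS = -107 J/K

ΔS = ∫dQ_rev/T = m c ln(T₂/T₁) = 536 × 0.368 × ln(566/975) = -107 J/K.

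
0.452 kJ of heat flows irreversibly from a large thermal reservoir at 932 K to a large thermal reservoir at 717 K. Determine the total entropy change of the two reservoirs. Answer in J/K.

ΔS_hot = −Q/T_H = −452/932 = -0.485 J/K and ΔS_cold = +Q/T_C = 452/717 = 0.6304 J/K.
ΔS_total = -0.485 + 0.6304 = 0.145 J/K, positive as the second law requires.

ΔS_total = 0.145 J/K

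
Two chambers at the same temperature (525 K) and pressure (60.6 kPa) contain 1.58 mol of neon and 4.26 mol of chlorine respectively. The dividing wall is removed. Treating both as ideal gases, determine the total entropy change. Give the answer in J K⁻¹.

ΔS_mix = 28.3 J/K

Mole fractions: x_A = 1.58/5.84 = 0.271, x_B = 0.729.
ΔS_mix = −R(n_A ln x_A + n_B ln x_B) = −8.314 × (1.58 ln 0.271 + 4.26 ln 0.729) = 28.3 J/K.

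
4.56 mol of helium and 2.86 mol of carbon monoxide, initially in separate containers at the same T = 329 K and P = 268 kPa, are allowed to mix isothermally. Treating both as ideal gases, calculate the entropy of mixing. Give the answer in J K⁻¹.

ΔS_mix = 41.1 J/K

Mole fractions: x_A = 4.56/7.42 = 0.615, x_B = 0.385.
ΔS_mix = −R(n_A ln x_A + n_B ln x_B) = −8.314 × (4.56 ln 0.615 + 2.86 ln 0.385) = 41.1 J/K.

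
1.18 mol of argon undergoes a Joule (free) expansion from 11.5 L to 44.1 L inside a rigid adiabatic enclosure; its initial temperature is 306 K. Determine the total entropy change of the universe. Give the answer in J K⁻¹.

No heat is exchanged and no work is done, so the ideal-gas temperature stays constant.
Entropy is a state function; using a reversible isothermal path, ΔS_gas = nR ln(V₂/V₁) = 1.18 × 8.314 × ln(44.1/11.5) = 13.2 J/K.
The insulated surroundings exchange no heat, so ΔS_surr = 0 and ΔS_universe = ΔS_gas.

ΔS_universe = 13.2 J/K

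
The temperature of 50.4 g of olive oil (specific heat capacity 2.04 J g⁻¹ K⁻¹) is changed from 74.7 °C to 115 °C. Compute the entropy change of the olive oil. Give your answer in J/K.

In kelvin: T₁ = 347.85 K, T₂ = 388.15 K. ΔS = ∫dQ_rev/T = m c ln(T₂/T₁) = 50.4 × 2.04 × ln(388.15/347.85) = 11.3 J/K.

ΔS = 11.3 J/K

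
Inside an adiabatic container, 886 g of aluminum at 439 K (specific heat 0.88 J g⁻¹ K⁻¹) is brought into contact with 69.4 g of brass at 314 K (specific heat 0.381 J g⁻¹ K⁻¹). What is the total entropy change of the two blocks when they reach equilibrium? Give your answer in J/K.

ΔS_total = 1.3 J/K

Energy balance: T_f = (m₁c₁T₁ + m₂c₂T₂)/(m₁c₁ + m₂c₂) = 434.9 K.
ΔS₁ = m₁c₁ ln(T_f/T₁) = 779.68 × ln(434.9/439) = -7.316 J/K.
ΔS₂ = m₂c₂ ln(T_f/T₂) = 26.4414 × ln(434.9/314) = 8.613 J/K.
ΔS_total = -7.316 + 8.613 = 1.3 J/K.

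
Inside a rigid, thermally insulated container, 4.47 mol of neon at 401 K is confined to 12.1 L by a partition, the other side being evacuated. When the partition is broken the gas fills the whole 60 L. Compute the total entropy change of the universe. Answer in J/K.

No heat is exchanged and no work is done, so the ideal-gas temperature stays constant.
Entropy is a state function; using a reversible isothermal path, ΔS_gas = nR ln(V₂/V₁) = 4.47 × 8.314 × ln(60/12.1) = 59.5 J/K.
The insulated surroundings exchange no heat, so ΔS_surr = 0 and ΔS_universe = ΔS_gas.

ΔS_universe = 59.5 J/K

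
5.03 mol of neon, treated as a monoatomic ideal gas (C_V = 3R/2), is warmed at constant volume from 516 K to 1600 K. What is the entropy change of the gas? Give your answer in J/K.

At constant volume, ΔS = nC_V ln(T₂/T₁) with C_V = 3R/2 = 12.47 J mol⁻¹ K⁻¹.
ΔS = 5.03 × 12.47 × ln(1600/516) = 71 J/K.

ΔS = 71 J/K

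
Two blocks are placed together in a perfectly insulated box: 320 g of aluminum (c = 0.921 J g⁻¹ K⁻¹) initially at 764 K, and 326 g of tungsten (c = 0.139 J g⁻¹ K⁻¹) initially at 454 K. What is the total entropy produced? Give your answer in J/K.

ΔS_total = 4.68 J/K

Energy balance: T_f = (m₁c₁T₁ + m₂c₂T₂)/(m₁c₁ + m₂c₂) = 722.69 K.
ΔS₁ = m₁c₁ ln(T_f/T₁) = 294.72 × ln(722.69/764) = -16.383 J/K.
ΔS₂ = m₂c₂ ln(T_f/T₂) = 45.314 × ln(722.69/454) = 21.066 J/K.
ΔS_total = -16.383 + 21.066 = 4.68 J/K.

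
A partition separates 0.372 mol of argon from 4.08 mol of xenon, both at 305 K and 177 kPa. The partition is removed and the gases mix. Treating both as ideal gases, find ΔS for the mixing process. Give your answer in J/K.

ΔS_mix = 10.6 J/K

Mole fractions: x_A = 0.372/4.45 = 0.0836, x_B = 0.916.
ΔS_mix = −R(n_A ln x_A + n_B ln x_B) = −8.314 × (0.372 ln 0.0836 + 4.08 ln 0.916) = 10.6 J/K.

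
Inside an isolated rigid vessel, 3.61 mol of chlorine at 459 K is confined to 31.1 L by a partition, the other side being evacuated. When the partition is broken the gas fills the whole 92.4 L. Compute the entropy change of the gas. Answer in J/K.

ΔS_gas = 32.7 J/K

For an ideal gas in free expansion Q = 0 and W = 0, so T is unchanged.
Entropy is a state function; using a reversible isothermal path, ΔS_gas = nR ln(V₂/V₁) = 3.61 × 8.314 × ln(92.4/31.1) = 32.7 J/K.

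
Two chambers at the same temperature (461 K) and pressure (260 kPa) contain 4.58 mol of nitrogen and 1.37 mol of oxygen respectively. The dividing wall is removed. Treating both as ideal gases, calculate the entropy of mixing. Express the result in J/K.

ΔS_mix = 26.7 J/K

Mole fractions: x_A = 4.58/5.95 = 0.77, x_B = 0.23.
ΔS_mix = −R(n_A ln x_A + n_B ln x_B) = −8.314 × (4.58 ln 0.77 + 1.37 ln 0.23) = 26.7 J/K.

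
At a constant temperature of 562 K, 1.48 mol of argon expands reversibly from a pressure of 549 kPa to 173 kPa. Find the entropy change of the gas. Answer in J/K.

ΔS_gas = 14.2 J/K

For an isothermal ideal gas ΔS_gas = nR ln(P₁/P₂) = 1.48 × 8.314 × ln(549/173) = 14.2 J/K.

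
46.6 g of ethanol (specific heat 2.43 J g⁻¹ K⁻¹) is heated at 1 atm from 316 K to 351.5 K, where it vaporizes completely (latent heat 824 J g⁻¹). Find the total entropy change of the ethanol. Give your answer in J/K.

ΔS = 121 J/K

Warming step: ΔS₁ = m c ln(T_tr/T_i) = 46.6 × 2.43 × ln(351.5/316) = 12.06 J/K.
Phase change: ΔS₂ = +mL/T_tr = 46.6 × 824 / 351.5 = 109.2 J/K.
ΔS_total = (12.06) + (109.2) = 121 J/K.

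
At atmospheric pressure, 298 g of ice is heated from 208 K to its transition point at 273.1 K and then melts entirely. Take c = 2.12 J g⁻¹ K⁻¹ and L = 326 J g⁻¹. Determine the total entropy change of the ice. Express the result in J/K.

ΔS = 528 J/K

Warming step: ΔS₁ = m c ln(T_tr/T_i) = 298 × 2.12 × ln(273.1/208) = 172 J/K.
Phase change: ΔS₂ = +mL/T_tr = 298 × 326 / 273.1 = 355.7 J/K.
ΔS_total = (172) + (355.7) = 528 J/K.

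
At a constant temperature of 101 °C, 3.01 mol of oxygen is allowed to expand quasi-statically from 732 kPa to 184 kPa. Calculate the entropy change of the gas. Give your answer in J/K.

ΔS_gas = 34.6 J/K

For an isothermal ideal gas ΔS_gas = nR ln(P₁/P₂) = 3.01 × 8.314 × ln(732/184) = 34.6 J/K.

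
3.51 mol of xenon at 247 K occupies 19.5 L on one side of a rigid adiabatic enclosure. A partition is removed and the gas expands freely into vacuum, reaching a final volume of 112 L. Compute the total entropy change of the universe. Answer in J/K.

ΔS_universe = 51 J/K

No heat is exchanged and no work is done, so the ideal-gas temperature stays constant.
Entropy is a state function; using a reversible isothermal path, ΔS_gas = nR ln(V₂/V₁) = 3.51 × 8.314 × ln(112/19.5) = 51 J/K.
The insulated surroundings exchange no heat, so ΔS_surr = 0 and ΔS_universe = ΔS_gas.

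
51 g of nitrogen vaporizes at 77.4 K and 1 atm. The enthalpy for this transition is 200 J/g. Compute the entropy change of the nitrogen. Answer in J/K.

Heat absorbed by the substance: Q = mL = 51 × 200 = 10200 J.
At constant T, ΔS = Q_rev/T = 10200 / 77.4 = 132 J/K.

ΔS = 132 J/K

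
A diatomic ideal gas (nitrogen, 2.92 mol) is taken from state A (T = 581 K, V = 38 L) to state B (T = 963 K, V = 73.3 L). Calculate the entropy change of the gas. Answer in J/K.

ΔS = 46.6 J/K

Entropy is a state function: ΔS = nC_V ln(T₂/T₁) + nR ln(V₂/V₁), with C_V = 5R/2 = 20.79 J mol⁻¹ K⁻¹ for a diatomic ideal gas.
ΔS = 2.92 × [20.79 × ln(963/581) + 8.314 × ln(73.3/38)] = 46.6 J/K.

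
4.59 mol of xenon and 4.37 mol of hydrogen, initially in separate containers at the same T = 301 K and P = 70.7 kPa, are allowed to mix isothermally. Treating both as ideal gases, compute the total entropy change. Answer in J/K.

ΔS_mix = 51.6 J/K

Mole fractions: x_A = 4.59/8.96 = 0.512, x_B = 0.488.
ΔS_mix = −R(n_A ln x_A + n_B ln x_B) = −8.314 × (4.59 ln 0.512 + 4.37 ln 0.488) = 51.6 J/K.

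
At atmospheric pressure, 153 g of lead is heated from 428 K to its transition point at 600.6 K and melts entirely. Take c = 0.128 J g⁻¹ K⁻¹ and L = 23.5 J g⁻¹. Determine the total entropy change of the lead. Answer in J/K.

ΔS = 12.6 J/K

Warming step: ΔS₁ = m c ln(T_tr/T_i) = 153 × 0.128 × ln(600.6/428) = 6.635 J/K.
Phase change: ΔS₂ = +mL/T_tr = 153 × 23.5 / 600.6 = 5.987 J/K.
ΔS_total = (6.635) + (5.987) = 12.6 J/K.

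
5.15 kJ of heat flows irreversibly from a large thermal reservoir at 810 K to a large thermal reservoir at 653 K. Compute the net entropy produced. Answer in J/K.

ΔS_total = 1.53 J/K

ΔS_hot = −Q/T_H = −5150/810 = -6.358 J/K and ΔS_cold = +Q/T_C = 5150/653 = 7.887 J/K.
ΔS_total = -6.358 + 7.887 = 1.53 J/K, positive as the second law requires.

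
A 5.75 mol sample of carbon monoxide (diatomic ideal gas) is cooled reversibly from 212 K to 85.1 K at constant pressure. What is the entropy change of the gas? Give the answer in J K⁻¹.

ΔS = -153 J/K

At constant pressure, ΔS = nC_p ln(T₂/T₁) with C_p = 7R/2 = 29.1 J mol⁻¹ K⁻¹.
ΔS = 5.75 × 29.1 × ln(85.1/212) = -153 J/K.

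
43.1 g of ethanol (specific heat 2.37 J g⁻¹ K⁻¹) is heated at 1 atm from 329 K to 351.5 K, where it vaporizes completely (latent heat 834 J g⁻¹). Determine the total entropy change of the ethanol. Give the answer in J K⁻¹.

ΔS = 109 J/K

Warming step: ΔS₁ = m c ln(T_tr/T_i) = 43.1 × 2.37 × ln(351.5/329) = 6.757 J/K.
Phase change: ΔS₂ = +mL/T_tr = 43.1 × 834 / 351.5 = 102.3 J/K.
ΔS_total = (6.757) + (102.3) = 109 J/K.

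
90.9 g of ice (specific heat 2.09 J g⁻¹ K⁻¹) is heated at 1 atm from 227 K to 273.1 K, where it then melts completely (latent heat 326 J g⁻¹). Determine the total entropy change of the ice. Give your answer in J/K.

Warming step: ΔS₁ = m c ln(T_tr/T_i) = 90.9 × 2.09 × ln(273.1/227) = 35.13 J/K.
Phase change: ΔS₂ = +mL/T_tr = 90.9 × 326 / 273.1 = 108.5 J/K.
ΔS_total = (35.13) + (108.5) = 144 J/K.

ΔS = 144 J/K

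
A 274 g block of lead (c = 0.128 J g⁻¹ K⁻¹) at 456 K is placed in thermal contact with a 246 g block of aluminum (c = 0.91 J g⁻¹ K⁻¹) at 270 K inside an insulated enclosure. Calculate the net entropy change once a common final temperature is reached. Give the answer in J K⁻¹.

ΔS_total = 4.72 J/K

Energy balance: T_f = (m₁c₁T₁ + m₂c₂T₂)/(m₁c₁ + m₂c₂) = 295.19 K.
ΔS₁ = m₁c₁ ln(T_f/T₁) = 35.072 × ln(295.19/456) = -15.25 J/K.
ΔS₂ = m₂c₂ ln(T_f/T₂) = 223.86 × ln(295.19/270) = 19.97 J/K.
ΔS_total = -15.25 + 19.97 = 4.72 J/K.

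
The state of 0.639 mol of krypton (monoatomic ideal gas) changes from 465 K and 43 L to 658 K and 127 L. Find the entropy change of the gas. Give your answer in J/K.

ΔS = 8.52 J/K

Entropy is a state function: ΔS = nC_V ln(T₂/T₁) + nR ln(V₂/V₁), with C_V = 3R/2 = 12.47 J mol⁻¹ K⁻¹ for a monoatomic ideal gas.
ΔS = 0.639 × [12.47 × ln(658/465) + 8.314 × ln(127/43)] = 8.52 J/K.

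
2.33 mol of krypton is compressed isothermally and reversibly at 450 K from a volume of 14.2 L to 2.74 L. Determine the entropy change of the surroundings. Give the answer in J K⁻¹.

ΔS_surr = 31.9 J/K

For an isothermal ideal gas ΔS_gas = nR ln(V₂/V₁) = 2.33 × 8.314 × ln(2.74/14.2) = -31.9 J/K.
The process is reversible, so ΔS_surr = −ΔS_gas = 31.9 J/K and ΔS_universe = 0.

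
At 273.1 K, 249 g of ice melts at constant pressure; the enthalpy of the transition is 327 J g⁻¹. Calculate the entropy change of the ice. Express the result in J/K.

ΔS = 298 J/K

Heat absorbed by the substance: Q = mL = 249 × 327 = 81423 J.
At constant T, ΔS = Q_rev/T = 81423 / 273.1 = 298 J/K.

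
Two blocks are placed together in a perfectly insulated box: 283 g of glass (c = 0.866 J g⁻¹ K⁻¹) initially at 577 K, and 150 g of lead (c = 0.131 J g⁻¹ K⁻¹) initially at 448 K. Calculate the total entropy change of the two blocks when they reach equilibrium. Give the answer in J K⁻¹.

Energy balance: T_f = (m₁c₁T₁ + m₂c₂T₂)/(m₁c₁ + m₂c₂) = 567.42 K.
ΔS₁ = m₁c₁ ln(T_f/T₁) = 245.078 × ln(567.42/577) = -4.1012 J/K.
ΔS₂ = m₂c₂ ln(T_f/T₂) = 19.65 × ln(567.42/448) = 4.6436 J/K.
ΔS_total = -4.1012 + 4.6436 = 0.542 J/K.

ΔS_total = 0.542 J/K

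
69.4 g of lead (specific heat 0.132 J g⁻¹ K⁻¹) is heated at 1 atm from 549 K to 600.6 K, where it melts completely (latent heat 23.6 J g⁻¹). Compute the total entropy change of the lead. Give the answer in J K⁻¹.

Warming step: ΔS₁ = m c ln(T_tr/T_i) = 69.4 × 0.132 × ln(600.6/549) = 0.8229 J/K.
Phase change: ΔS₂ = +mL/T_tr = 69.4 × 23.6 / 600.6 = 2.727 J/K.
ΔS_total = (0.8229) + (2.727) = 3.55 J/K.

ΔS = 3.55 J/K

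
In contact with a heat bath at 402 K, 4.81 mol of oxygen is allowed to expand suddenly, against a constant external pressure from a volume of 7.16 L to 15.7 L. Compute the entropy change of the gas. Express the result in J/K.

ΔS_gas = 31.4 J/K

Entropy is a state function, so ΔS_gas depends only on the end states.
For an isothermal ideal gas ΔS_gas = nR ln(V₂/V₁) = 4.81 × 8.314 × ln(15.7/7.16) = 31.4 J/K.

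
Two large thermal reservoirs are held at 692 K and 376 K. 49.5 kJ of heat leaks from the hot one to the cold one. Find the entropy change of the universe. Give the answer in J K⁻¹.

ΔS_total = 60.1 J/K

ΔS_hot = −Q/T_H = −49500/692 = -71.53 J/K and ΔS_cold = +Q/T_C = 49500/376 = 131.6 J/K.
ΔS_total = -71.53 + 131.6 = 60.1 J/K, positive as the second law requires.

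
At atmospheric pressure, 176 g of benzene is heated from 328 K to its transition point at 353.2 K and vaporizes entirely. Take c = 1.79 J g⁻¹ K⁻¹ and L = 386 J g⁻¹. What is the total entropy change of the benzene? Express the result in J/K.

Warming step: ΔS₁ = m c ln(T_tr/T_i) = 176 × 1.79 × ln(353.2/328) = 23.32 J/K.
Phase change: ΔS₂ = +mL/T_tr = 176 × 386 / 353.2 = 192.3 J/K.
ΔS_total = (23.32) + (192.3) = 216 J/K.

ΔS = 216 J/K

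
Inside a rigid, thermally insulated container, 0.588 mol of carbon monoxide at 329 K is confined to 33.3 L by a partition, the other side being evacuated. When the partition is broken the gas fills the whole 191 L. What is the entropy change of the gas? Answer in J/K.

No heat is exchanged and no work is done, so the ideal-gas temperature stays constant.
Entropy is a state function; using a reversible isothermal path, ΔS_gas = nR ln(V₂/V₁) = 0.588 × 8.314 × ln(191/33.3) = 8.54 J/K.

ΔS_gas = 8.54 J/K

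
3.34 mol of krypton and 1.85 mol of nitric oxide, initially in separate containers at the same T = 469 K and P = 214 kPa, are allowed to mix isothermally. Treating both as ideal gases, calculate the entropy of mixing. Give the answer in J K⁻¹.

Mole fractions: x_A = 3.34/5.19 = 0.644, x_B = 0.356.
ΔS_mix = −R(n_A ln x_A + n_B ln x_B) = −8.314 × (3.34 ln 0.644 + 1.85 ln 0.356) = 28.1 J/K.

ΔS_mix = 28.1 J/K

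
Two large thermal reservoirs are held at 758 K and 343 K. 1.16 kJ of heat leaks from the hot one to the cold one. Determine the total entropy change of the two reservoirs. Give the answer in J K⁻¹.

ΔS_total = 1.85 J/K

ΔS_hot = −Q/T_H = −1160/758 = -1.53 J/K and ΔS_cold = +Q/T_C = 1160/343 = 3.382 J/K.
ΔS_total = -1.53 + 3.382 = 1.85 J/K, positive as the second law requires.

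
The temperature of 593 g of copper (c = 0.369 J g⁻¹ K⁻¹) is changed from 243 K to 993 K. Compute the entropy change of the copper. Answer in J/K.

ΔS = 308 J/K

ΔS = ∫dQ_rev/T = m c ln(T₂/T₁) = 593 × 0.369 × ln(993/243) = 308 J/K.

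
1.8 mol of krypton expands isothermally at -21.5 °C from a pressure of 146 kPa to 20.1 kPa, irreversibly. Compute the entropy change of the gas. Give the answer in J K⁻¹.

Entropy is a state function, so ΔS_gas depends only on the end states.
For an isothermal ideal gas ΔS_gas = nR ln(P₁/P₂) = 1.8 × 8.314 × ln(146/20.1) = 29.7 J/K.

ΔS_gas = 29.7 J/K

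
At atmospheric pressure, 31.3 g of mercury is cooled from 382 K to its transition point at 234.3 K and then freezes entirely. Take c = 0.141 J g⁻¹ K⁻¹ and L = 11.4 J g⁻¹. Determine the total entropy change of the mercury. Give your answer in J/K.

Cooling step: ΔS₁ = m c ln(T_tr/T_i) = 31.3 × 0.141 × ln(234.3/382) = -2.157 J/K.
Phase change: ΔS₂ = −mL/T_tr = −31.3 × 11.4 / 234.3 = -1.523 J/K.
ΔS_total = (-2.157) + (-1.523) = -3.68 J/K.

ΔS = -3.68 J/K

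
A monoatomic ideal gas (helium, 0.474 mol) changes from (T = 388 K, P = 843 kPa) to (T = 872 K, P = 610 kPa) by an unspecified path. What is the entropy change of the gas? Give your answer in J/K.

ΔS = nC_p ln(T₂/T₁) − nR ln(P₂/P₁), with C_p = 5R/2 = 20.79 J mol⁻¹ K⁻¹ for a monoatomic ideal gas.
ΔS = 0.474 × [20.79 × ln(872/388) − 8.314 × ln(610/843)] = 9.25 J/K.

ΔS = 9.25 J/K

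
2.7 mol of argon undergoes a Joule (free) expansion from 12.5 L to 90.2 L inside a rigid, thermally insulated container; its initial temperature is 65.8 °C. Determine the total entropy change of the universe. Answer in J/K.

For an ideal gas in free expansion Q = 0 and W = 0, so T is unchanged.
Entropy is a state function; using a reversible isothermal path, ΔS_gas = nR ln(V₂/V₁) = 2.7 × 8.314 × ln(90.2/12.5) = 44.4 J/K.
The insulated surroundings exchange no heat, so ΔS_surr = 0 and ΔS_universe = ΔS_gas.

ΔS_universe = 44.4 J/K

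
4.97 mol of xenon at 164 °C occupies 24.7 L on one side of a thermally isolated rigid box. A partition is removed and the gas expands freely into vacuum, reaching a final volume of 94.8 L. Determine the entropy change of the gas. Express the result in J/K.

ΔS_gas = 55.6 J/K

No heat is exchanged and no work is done, so the ideal-gas temperature stays constant.
Entropy is a state function; using a reversible isothermal path, ΔS_gas = nR ln(V₂/V₁) = 4.97 × 8.314 × ln(94.8/24.7) = 55.6 J/K.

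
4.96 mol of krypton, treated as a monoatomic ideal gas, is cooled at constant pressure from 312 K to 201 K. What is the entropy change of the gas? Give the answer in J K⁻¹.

At constant pressure, ΔS = nC_p ln(T₂/T₁) with C_p = 5R/2 = 20.79 J mol⁻¹ K⁻¹.
ΔS = 4.96 × 20.79 × ln(201/312) = -45.3 J/K.

ΔS = -45.3 J/K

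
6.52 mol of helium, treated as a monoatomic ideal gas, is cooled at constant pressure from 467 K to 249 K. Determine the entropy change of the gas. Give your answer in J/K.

At constant pressure, ΔS = nC_p ln(T₂/T₁) with C_p = 5R/2 = 20.79 J mol⁻¹ K⁻¹.
ΔS = 6.52 × 20.79 × ln(249/467) = -85.2 J/K.

ΔS = -85.2 J/K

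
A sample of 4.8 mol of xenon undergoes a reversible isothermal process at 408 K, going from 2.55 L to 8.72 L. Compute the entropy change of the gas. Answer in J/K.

For an isothermal ideal gas ΔS_gas = nR ln(V₂/V₁) = 4.8 × 8.314 × ln(8.72/2.55) = 49.1 J/K.

ΔS_gas = 49.1 J/K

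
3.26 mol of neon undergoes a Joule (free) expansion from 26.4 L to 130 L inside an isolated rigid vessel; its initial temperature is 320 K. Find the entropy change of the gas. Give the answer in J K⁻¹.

ΔS_gas = 43.2 J/K

For an ideal gas in free expansion Q = 0 and W = 0, so T is unchanged.
Entropy is a state function; using a reversible isothermal path, ΔS_gas = nR ln(V₂/V₁) = 3.26 × 8.314 × ln(130/26.4) = 43.2 J/K.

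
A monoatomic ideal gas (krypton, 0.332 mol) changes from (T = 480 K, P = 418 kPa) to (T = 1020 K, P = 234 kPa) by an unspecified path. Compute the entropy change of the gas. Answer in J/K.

ΔS = nC_p ln(T₂/T₁) − nR ln(P₂/P₁), with C_p = 5R/2 = 20.79 J mol⁻¹ K⁻¹ for a monoatomic ideal gas.
ΔS = 0.332 × [20.79 × ln(1020/480) − 8.314 × ln(234/418)] = 6.8 J/K.

ΔS = 6.8 J/K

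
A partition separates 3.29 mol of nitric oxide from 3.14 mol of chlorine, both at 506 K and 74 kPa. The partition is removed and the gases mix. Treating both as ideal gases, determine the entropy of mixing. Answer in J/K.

Mole fractions: x_A = 3.29/6.43 = 0.512, x_B = 0.488.
ΔS_mix = −R(n_A ln x_A + n_B ln x_B) = −8.314 × (3.29 ln 0.512 + 3.14 ln 0.488) = 37 J/K.

ΔS_mix = 37 J/K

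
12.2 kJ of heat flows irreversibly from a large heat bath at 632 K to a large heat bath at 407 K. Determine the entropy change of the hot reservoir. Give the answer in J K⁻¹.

The hot reservoir loses heat Q, so ΔS_hot = −Q/T_H = −12200/632 = -19.3 J/K.

ΔS_hot = -19.3 J/K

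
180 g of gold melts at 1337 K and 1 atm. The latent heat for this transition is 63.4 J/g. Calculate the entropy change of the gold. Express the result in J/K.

ΔS = 8.54 J/K

Heat absorbed by the substance: Q = mL = 180 × 63.4 = 11412 J.
At constant T, ΔS = Q_rev/T = 11412 / 1337 = 8.54 J/K.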